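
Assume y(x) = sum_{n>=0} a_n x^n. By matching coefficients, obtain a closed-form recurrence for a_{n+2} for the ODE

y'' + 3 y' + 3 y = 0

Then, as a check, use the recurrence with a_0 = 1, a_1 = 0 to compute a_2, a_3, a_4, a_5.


Substitute y = sum_n a_n x^n.
y''(x) has coefficient (n+2)(n+1) a_{n+2} at x^n;
3 y'(x) has coefficient 3 (n+1) a_{n+1} at x^n;
3 y(x) has coefficient 3 a_n at x^n.
Matching x^n: (n+2)(n+1) a_{n+2} + 3 (n+1) a_{n+1} + 3 a_n = 0.
Thus a_{n+2} = [-3 (n+1) a_{n+1} - 3 a_n] / ((n+1)(n+2)).

Check with a_0 = 1, a_1 = 0 (apply the recurrence for n = 0, 1, 2, 3): a_0 = 1, a_1 = 0, a_2 = -3/2, a_3 = 3/2, a_4 = -3/4, a_5 = 9/40.

a_(n+2) = [-3 (n+1) a_(n+1) - 3 a_n] / ((n+1)(n+2)); check: a_0 = 1, a_1 = 0, a_2 = -3/2, a_3 = 3/2, a_4 = -3/4, a_5 = 9/40


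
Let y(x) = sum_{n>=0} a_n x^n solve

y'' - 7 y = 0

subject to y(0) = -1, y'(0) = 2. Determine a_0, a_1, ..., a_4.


Ansatz: y(x) = sum_{n>=0} a_n x^n, so y'(x) = sum_{n>=1} n a_n x^(n-1) and y''(x) = sum_{n>=2} n(n-1) a_n x^(n-2).
Substitute into P(x) y'' + Q(x) y' + R(x) y = 0 with P(x) = 1, Q(x) = 0, R(x) = -7, and match powers of x.
Initial conditions: a_0 = -1, a_1 = 2.
Setting the coefficient of each power of x to zero and solving order by order (substituting the coefficients already found):
  x^0: 2 a_2 - 7 a_0 = 0  ->  2 a_2 = 7 a_0 = -7  ->  a_2 = -7/2
  x^1: 6 a_3 - 7 a_1 = 0  ->  6 a_3 = 7 a_1 = 14  ->  a_3 = 7/3
  x^2: 12 a_4 - 7 a_2 = 0  ->  12 a_4 = 7 a_2 = -49/2  ->  a_4 = -49/24
Truncated series: y(x) = -1 + 2 x - (7/2) x^2 + (7/3) x^3 - (49/24) x^4 + O(x^5).

a_0 = -1; a_1 = 2; a_2 = -7/2; a_3 = 7/3; a_4 = -49/24


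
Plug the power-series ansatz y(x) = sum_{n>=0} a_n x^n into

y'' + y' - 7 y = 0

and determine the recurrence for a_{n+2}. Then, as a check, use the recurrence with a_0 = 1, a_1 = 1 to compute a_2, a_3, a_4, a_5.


Substitute y = sum_n a_n x^n.
y''(x) has coefficient (n+2)(n+1) a_{n+2} at x^n;
y'(x) has coefficient (n+1) a_{n+1} at x^n;
-7 y(x) has coefficient -7 a_n at x^n.
Matching x^n: (n+2)(n+1) a_{n+2} + (n+1) a_{n+1} - 7 a_n = 0.
Thus a_{n+2} = [-(n+1) a_{n+1} + 7 a_n] / ((n+1)(n+2)).

Check with a_0 = 1, a_1 = 1 (apply the recurrence for n = 0, 1, 2, 3): a_0 = 1, a_1 = 1, a_2 = 3, a_3 = 1/6, a_4 = 41/24, a_5 = -17/60.

a_(n+2) = [-(n+1) a_(n+1) + 7 a_n] / ((n+1)(n+2)); check: a_0 = 1, a_1 = 1, a_2 = 3, a_3 = 1/6, a_4 = 41/24, a_5 = -17/60


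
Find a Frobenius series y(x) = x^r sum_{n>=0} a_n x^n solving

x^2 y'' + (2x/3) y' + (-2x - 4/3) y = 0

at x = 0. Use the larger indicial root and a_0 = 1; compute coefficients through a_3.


Write in Frobenius form y'' + (p(x)/x) y' + (q(x)/x^2) y = 0:
  p(x) = 2/3,  q(x) = -2x - 4/3.
Indicial equation: r(r-1) + (2/3) r + (-4/3) = 0 -> roots r_1 = 4/3, r_2 = -1.
Take r = r_1 = 4/3. Let y(x) = x^r sum_{n>=0} a_n x^n with a_0 = 1.
Substitute y = x^r sum a_n x^n and match x^{r+n}. The recurrence is
  D(n) a_n - 2 a_{n-1} = 0,  where D(n) = (r+n)(r+n-1) + (2/3)(r+n) + (-4/3).
  a_n = 2 / D(n) * a_{n-1}.
Since the indicial polynomial factors as (r - r_1)(r - r_2), D(n) = (r_1 + n - r_1)(r_1 + n - r_2) = n(n + 7/3).
Evaluating step by step (a_0 = 1):
  n = 1: D(1) = 1(1 + 7/3) = 10/3; numerator = 2(1) = 2; a_1 = (2)/(10/3) = 3/5
  n = 2: D(2) = 2(2 + 7/3) = 26/3; numerator = 2(3/5) = 6/5; a_2 = (6/5)/(26/3) = 9/65
  n = 3: D(3) = 3(3 + 7/3) = 16; numerator = 2(9/65) = 18/65; a_3 = (18/65)/(16) = 9/520

r = 4/3; a_0 = 1; a_1 = 3/5; a_2 = 9/65; a_3 = 9/520


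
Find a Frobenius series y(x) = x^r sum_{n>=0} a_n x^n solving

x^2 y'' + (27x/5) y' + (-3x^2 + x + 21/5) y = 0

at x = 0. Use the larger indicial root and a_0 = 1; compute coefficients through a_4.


Write in Frobenius form y'' + (p(x)/x) y' + (q(x)/x^2) y = 0:
  p(x) = 27/5,  q(x) = -3x^2 + x + 21/5.
Indicial equation: r(r-1) + (27/5) r + (21/5) = 0 -> roots r_1 = -7/5, r_2 = -3.
Take r = r_1 = -7/5. Let y(x) = x^r sum_{n>=0} a_n x^n with a_0 = 1.
Substitute y = x^r sum a_n x^n and match x^{r+n}. The recurrence is
  D(n) a_n + 1 a_{n-1} - 3 a_{n-2} = 0,  where D(n) = (r+n)(r+n-1) + (27/5)(r+n) + (21/5).
  a_n = [-1 a_{n-1} + 3 a_{n-2}] / D(n).
Since the indicial polynomial factors as (r - r_1)(r - r_2), D(n) = (r_1 + n - r_1)(r_1 + n - r_2) = n(n + 8/5).
Evaluating step by step (a_0 = 1):
  n = 1: D(1) = 1(1 + 8/5) = 13/5; numerator = -1(1) = -1; a_1 = (-1)/(13/5) = -5/13
  n = 2: D(2) = 2(2 + 8/5) = 36/5; numerator = -1(-5/13) + 3(1) = 44/13; a_2 = (44/13)/(36/5) = 55/117
  n = 3: D(3) = 3(3 + 8/5) = 69/5; numerator = -1(55/117) + 3(-5/13) = -190/117; a_3 = (-190/117)/(69/5) = -950/8073
  n = 4: D(4) = 4(4 + 8/5) = 112/5; numerator = -1(-950/8073) + 3(55/117) = 12335/8073; a_4 = (12335/8073)/(112/5) = 61675/904176

r = -7/5; a_0 = 1; a_1 = -5/13; a_2 = 55/117; a_3 = -950/8073; a_4 = 61675/904176


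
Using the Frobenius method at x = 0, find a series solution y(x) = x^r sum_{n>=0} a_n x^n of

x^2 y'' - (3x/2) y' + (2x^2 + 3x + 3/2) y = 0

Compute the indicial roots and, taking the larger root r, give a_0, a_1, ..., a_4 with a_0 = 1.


Write in Frobenius form y'' + (p(x)/x) y' + (q(x)/x^2) y = 0:
  p(x) = -3/2,  q(x) = 2x^2 + 3x + 3/2.
Indicial equation: r(r-1) + (-3/2) r + (3/2) = 0 -> roots r_1 = 3/2, r_2 = 1.
Take r = r_1 = 3/2. Let y(x) = x^r sum_{n>=0} a_n x^n with a_0 = 1.
Substitute y = x^r sum a_n x^n and match x^{r+n}. The recurrence is
  D(n) a_n + 3 a_{n-1} + 2 a_{n-2} = 0,  where D(n) = (r+n)(r+n-1) + (-3/2)(r+n) + (3/2).
  a_n = [-3 a_{n-1} - 2 a_{n-2}] / D(n).
Since the indicial polynomial factors as (r - r_1)(r - r_2), D(n) = (r_1 + n - r_1)(r_1 + n - r_2) = n(n + 1/2).
Evaluating step by step (a_0 = 1):
  n = 1: D(1) = 1(1 + 1/2) = 3/2; numerator = -3(1) = -3; a_1 = (-3)/(3/2) = -2
  n = 2: D(2) = 2(2 + 1/2) = 5; numerator = -3(-2) - 2(1) = 4; a_2 = (4)/(5) = 4/5
  n = 3: D(3) = 3(3 + 1/2) = 21/2; numerator = -3(4/5) - 2(-2) = 8/5; a_3 = (8/5)/(21/2) = 16/105
  n = 4: D(4) = 4(4 + 1/2) = 18; numerator = -3(16/105) - 2(4/5) = -72/35; a_4 = (-72/35)/(18) = -4/35

r = 3/2; a_0 = 1; a_1 = -2; a_2 = 4/5; a_3 = 16/105; a_4 = -4/35


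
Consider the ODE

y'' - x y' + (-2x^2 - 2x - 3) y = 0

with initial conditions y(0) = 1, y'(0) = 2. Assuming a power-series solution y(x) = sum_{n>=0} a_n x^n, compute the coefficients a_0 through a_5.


Ansatz: y(x) = sum_{n>=0} a_n x^n, so y'(x) = sum_{n>=1} n a_n x^(n-1) and y''(x) = sum_{n>=2} n(n-1) a_n x^(n-2).
Substitute into P(x) y'' + Q(x) y' + R(x) y = 0 with P(x) = 1, Q(x) = -x, R(x) = -2x^2 - 2x - 3, and match powers of x.
Initial conditions: a_0 = 1, a_1 = 2.
Setting the coefficient of each power of x to zero and solving order by order (substituting the coefficients already found):
  x^0: 2 a_2 - 3 a_0 = 0  ->  2 a_2 = 3 a_0 = 3  ->  a_2 = 3/2
  x^1: 6 a_3 - 4 a_1 - 2 a_0 = 0  ->  6 a_3 = 4 a_1 + 2 a_0 = 10  ->  a_3 = 5/3
  x^2: 12 a_4 - 5 a_2 - 2 a_1 - 2 a_0 = 0  ->  12 a_4 = 5 a_2 + 2 a_1 + 2 a_0 = 27/2  ->  a_4 = 9/8
  x^3: 20 a_5 - 6 a_3 - 2 a_2 - 2 a_1 = 0  ->  20 a_5 = 6 a_3 + 2 a_2 + 2 a_1 = 17  ->  a_5 = 17/20
Truncated series: y(x) = 1 + 2 x + (3/2) x^2 + (5/3) x^3 + (9/8) x^4 + (17/20) x^5 + O(x^6).

a_0 = 1; a_1 = 2; a_2 = 3/2; a_3 = 5/3; a_4 = 9/8; a_5 = 17/20


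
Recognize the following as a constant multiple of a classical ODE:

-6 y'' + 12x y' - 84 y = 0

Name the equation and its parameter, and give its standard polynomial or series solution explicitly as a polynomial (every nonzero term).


All three coefficients share the factor -6; dividing through by -6 gives  y'' - 2x y' + 14 y = 0.
This matches the Hermite equation y'' - 2x y' + 2n y = 0 with 2n = 14, so n = 7; the polynomial solution is H_7(x).
With y = sum_k a_k x^k, matching x^k gives (k+2)(k+1) a_{k+2} = 2(k - n) a_k = 2(k - 7) a_k. The right side vanishes at k = 7, so the series with the parity of 7 terminates at degree 7.
Standard normalization: leading coefficient of H_n is 2^n, so a_7 = 2^7 = 128. Work downward with a_k = (k+1)(k+2) a_{k+2} / (2(k - n)):
  a_5 = (6)(7)(128) / (2(5 - 7)) = 5376/(-4) = -1344
  a_3 = (4)(5)(-1344) / (2(3 - 7)) = -26880/(-8) = 3360
  a_1 = (2)(3)(3360) / (2(1 - 7)) = 20160/(-12) = -1680
Hence H_7(x) = 128 x^7 - 1344 x^5 + 3360 x^3 - 1680 x.

H_7(x); series = 128 x^7 - 1344 x^5 + 3360 x^3 - 1680 x


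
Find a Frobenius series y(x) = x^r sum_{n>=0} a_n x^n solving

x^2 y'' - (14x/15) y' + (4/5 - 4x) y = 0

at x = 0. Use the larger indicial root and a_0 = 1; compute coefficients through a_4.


Write in Frobenius form y'' + (p(x)/x) y' + (q(x)/x^2) y = 0:
  p(x) = -14/15,  q(x) = 4/5 - 4x.
Indicial equation: r(r-1) + (-14/15) r + (4/5) = 0 -> roots r_1 = 4/3, r_2 = 3/5.
Take r = r_1 = 4/3. Let y(x) = x^r sum_{n>=0} a_n x^n with a_0 = 1.
Substitute y = x^r sum a_n x^n and match x^{r+n}. The recurrence is
  D(n) a_n - 4 a_{n-1} = 0,  where D(n) = (r+n)(r+n-1) + (-14/15)(r+n) + (4/5).
  a_n = 4 / D(n) * a_{n-1}.
Since the indicial polynomial factors as (r - r_1)(r - r_2), D(n) = (r_1 + n - r_1)(r_1 + n - r_2) = n(n + 11/15).
Evaluating step by step (a_0 = 1):
  n = 1: D(1) = 1(1 + 11/15) = 26/15; numerator = 4(1) = 4; a_1 = (4)/(26/15) = 30/13
  n = 2: D(2) = 2(2 + 11/15) = 82/15; numerator = 4(30/13) = 120/13; a_2 = (120/13)/(82/15) = 900/533
  n = 3: D(3) = 3(3 + 11/15) = 56/5; numerator = 4(900/533) = 3600/533; a_3 = (3600/533)/(56/5) = 2250/3731
  n = 4: D(4) = 4(4 + 11/15) = 284/15; numerator = 4(2250/3731) = 9000/3731; a_4 = (9000/3731)/(284/15) = 33750/264901

r = 4/3; a_0 = 1; a_1 = 30/13; a_2 = 900/533; a_3 = 2250/3731; a_4 = 33750/264901


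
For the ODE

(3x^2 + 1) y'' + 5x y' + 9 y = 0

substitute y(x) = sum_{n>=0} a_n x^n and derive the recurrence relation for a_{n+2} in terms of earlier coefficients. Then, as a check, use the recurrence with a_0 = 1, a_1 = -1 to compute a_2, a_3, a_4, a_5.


Substitute y = sum_n a_n x^n.
(1 + 3 x^2) y'' contributes (n+2)(n+1) a_{n+2} + 3 n(n-1) a_n at x^n.
5 x y'(x) contributes 5 n a_n at x^n.
9 y(x) contributes 9 a_n at x^n.
Matching x^n: (n+2)(n+1) a_{n+2} + (3 n(n-1) + 5 n + 9) a_n = 0.
Thus a_{n+2} = (-3 n(n-1) - 5 n - 9) / ((n+1)(n+2)) * a_n.

Check with a_0 = 1, a_1 = -1 (apply the recurrence for n = 0, 1, 2, 3): a_0 = 1, a_1 = -1, a_2 = -9/2, a_3 = 7/3, a_4 = 75/8, a_5 = -49/10.

a_(n+2) = (-3 n(n-1) - 5 n - 9) / ((n+1)(n+2)) * a_n; check: a_0 = 1, a_1 = -1, a_2 = -9/2, a_3 = 7/3, a_4 = 75/8, a_5 = -49/10


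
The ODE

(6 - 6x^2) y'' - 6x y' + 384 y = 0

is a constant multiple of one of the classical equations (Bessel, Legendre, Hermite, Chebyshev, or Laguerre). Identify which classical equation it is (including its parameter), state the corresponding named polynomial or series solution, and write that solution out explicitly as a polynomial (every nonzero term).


All three coefficients share the factor 6; dividing through by 6 gives  (1 - x^2) y'' - x y' + 64 y = 0.
This matches the Chebyshev equation (1 - x^2) y'' - x y' + n^2 y = 0 (note the -x y' term, not -2x y') with n^2 = 64, so n = 8; the polynomial solution is T_8(x).
With y = sum_k a_k x^k, matching x^k gives (k+2)(k+1) a_{k+2} = (k^2 - n^2) a_k = (k - 8)(k + 8) a_k. The right side vanishes at k = 8, so the series with the parity of 8 terminates at degree 8.
Standard normalization: leading coefficient of T_n is 2^(n-1), so a_8 = 2^7 = 128. Work downward with a_k = (k+1)(k+2) a_{k+2} / ((k - 8)(k + 8)):
  a_6 = (7)(8)(128) / ((6 - 8)(6 + 8)) = 7168/(-28) = -256
  a_4 = (5)(6)(-256) / ((4 - 8)(4 + 8)) = -7680/(-48) = 160
  a_2 = (3)(4)(160) / ((2 - 8)(2 + 8)) = 1920/(-60) = -32
  a_0 = (1)(2)(-32) / ((0 - 8)(0 + 8)) = -64/(-64) = 1
Hence T_8(x) = 128 x^8 - 256 x^6 + 160 x^4 - 32 x^2 + 1.

T_8(x); series = 128 x^8 - 256 x^6 + 160 x^4 - 32 x^2 + 1


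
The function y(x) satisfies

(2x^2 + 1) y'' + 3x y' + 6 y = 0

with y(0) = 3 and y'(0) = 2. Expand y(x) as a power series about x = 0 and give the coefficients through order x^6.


Ansatz: y(x) = sum_{n>=0} a_n x^n, so y'(x) = sum_{n>=1} n a_n x^(n-1) and y''(x) = sum_{n>=2} n(n-1) a_n x^(n-2).
Substitute into P(x) y'' + Q(x) y' + R(x) y = 0 with P(x) = 2x^2 + 1, Q(x) = 3x, R(x) = 6, and match powers of x.
Initial conditions: a_0 = 3, a_1 = 2.
Setting the coefficient of each power of x to zero and solving order by order (substituting the coefficients already found):
  x^0: 2 a_2 + 6 a_0 = 0  ->  2 a_2 = -6 a_0 = -18  ->  a_2 = -9
  x^1: 6 a_3 + 9 a_1 = 0  ->  6 a_3 = -9 a_1 = -18  ->  a_3 = -3
  x^2: 12 a_4 + 16 a_2 = 0  ->  12 a_4 = -16 a_2 = 144  ->  a_4 = 12
  x^3: 20 a_5 + 27 a_3 = 0  ->  20 a_5 = -27 a_3 = 81  ->  a_5 = 81/20
  x^4: 30 a_6 + 42 a_4 = 0  ->  30 a_6 = -42 a_4 = -504  ->  a_6 = -84/5
Truncated series: y(x) = 3 + 2 x - 9 x^2 - 3 x^3 + 12 x^4 + (81/20) x^5 - (84/5) x^6 + O(x^7).

a_0 = 3; a_1 = 2; a_2 = -9; a_3 = -3; a_4 = 12; a_5 = 81/20; a_6 = -84/5


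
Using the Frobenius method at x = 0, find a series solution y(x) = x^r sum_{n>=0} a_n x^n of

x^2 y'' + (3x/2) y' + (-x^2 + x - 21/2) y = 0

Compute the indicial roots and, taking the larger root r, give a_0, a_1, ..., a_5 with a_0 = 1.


Write in Frobenius form y'' + (p(x)/x) y' + (q(x)/x^2) y = 0:
  p(x) = 3/2,  q(x) = -x^2 + x - 21/2.
Indicial equation: r(r-1) + (3/2) r + (-21/2) = 0 -> roots r_1 = 3, r_2 = -7/2.
Take r = r_1 = 3. Let y(x) = x^r sum_{n>=0} a_n x^n with a_0 = 1.
Substitute y = x^r sum a_n x^n and match x^{r+n}. The recurrence is
  D(n) a_n + 1 a_{n-1} - 1 a_{n-2} = 0,  where D(n) = (r+n)(r+n-1) + (3/2)(r+n) + (-21/2).
  a_n = [-1 a_{n-1} + 1 a_{n-2}] / D(n).
Since the indicial polynomial factors as (r - r_1)(r - r_2), D(n) = (r_1 + n - r_1)(r_1 + n - r_2) = n(n + 13/2).
Evaluating step by step (a_0 = 1):
  n = 1: D(1) = 1(1 + 13/2) = 15/2; numerator = -1(1) = -1; a_1 = (-1)/(15/2) = -2/15
  n = 2: D(2) = 2(2 + 13/2) = 17; numerator = -1(-2/15) + 1(1) = 17/15; a_2 = (17/15)/(17) = 1/15
  n = 3: D(3) = 3(3 + 13/2) = 57/2; numerator = -1(1/15) + 1(-2/15) = -1/5; a_3 = (-1/5)/(57/2) = -2/285
  n = 4: D(4) = 4(4 + 13/2) = 42; numerator = -1(-2/285) + 1(1/15) = 7/95; a_4 = (7/95)/(42) = 1/570
  n = 5: D(5) = 5(5 + 13/2) = 115/2; numerator = -1(1/570) + 1(-2/285) = -1/114; a_5 = (-1/114)/(115/2) = -1/6555

r = 3; a_0 = 1; a_1 = -2/15; a_2 = 1/15; a_3 = -2/285; a_4 = 1/570; a_5 = -1/6555


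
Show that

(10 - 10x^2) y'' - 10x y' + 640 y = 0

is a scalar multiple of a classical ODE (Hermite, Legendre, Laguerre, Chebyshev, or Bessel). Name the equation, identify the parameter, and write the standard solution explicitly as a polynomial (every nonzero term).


All three coefficients share the factor 10; dividing through by 10 gives  (1 - x^2) y'' - x y' + 64 y = 0.
This matches the Chebyshev equation (1 - x^2) y'' - x y' + n^2 y = 0 (note the -x y' term, not -2x y') with n^2 = 64, so n = 8; the polynomial solution is T_8(x).
With y = sum_k a_k x^k, matching x^k gives (k+2)(k+1) a_{k+2} = (k^2 - n^2) a_k = (k - 8)(k + 8) a_k. The right side vanishes at k = 8, so the series with the parity of 8 terminates at degree 8.
Standard normalization: leading coefficient of T_n is 2^(n-1), so a_8 = 2^7 = 128. Work downward with a_k = (k+1)(k+2) a_{k+2} / ((k - 8)(k + 8)):
  a_6 = (7)(8)(128) / ((6 - 8)(6 + 8)) = 7168/(-28) = -256
  a_4 = (5)(6)(-256) / ((4 - 8)(4 + 8)) = -7680/(-48) = 160
  a_2 = (3)(4)(160) / ((2 - 8)(2 + 8)) = 1920/(-60) = -32
  a_0 = (1)(2)(-32) / ((0 - 8)(0 + 8)) = -64/(-64) = 1
Hence T_8(x) = 128 x^8 - 256 x^6 + 160 x^4 - 32 x^2 + 1.

T_8(x); series = 128 x^8 - 256 x^6 + 160 x^4 - 32 x^2 + 1


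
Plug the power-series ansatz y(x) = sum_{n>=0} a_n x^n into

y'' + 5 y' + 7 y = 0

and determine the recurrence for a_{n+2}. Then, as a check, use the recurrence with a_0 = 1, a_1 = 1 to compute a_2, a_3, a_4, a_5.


Substitute y = sum_n a_n x^n.
y''(x) has coefficient (n+2)(n+1) a_{n+2} at x^n;
5 y'(x) has coefficient 5 (n+1) a_{n+1} at x^n;
7 y(x) has coefficient 7 a_n at x^n.
Matching x^n: (n+2)(n+1) a_{n+2} + 5 (n+1) a_{n+1} + 7 a_n = 0.
Thus a_{n+2} = [-5 (n+1) a_{n+1} - 7 a_n] / ((n+1)(n+2)).

Check with a_0 = 1, a_1 = 1 (apply the recurrence for n = 0, 1, 2, 3): a_0 = 1, a_1 = 1, a_2 = -6, a_3 = 53/6, a_4 = -181/24, a_5 = 89/20.

a_(n+2) = [-5 (n+1) a_(n+1) - 7 a_n] / ((n+1)(n+2)); check: a_0 = 1, a_1 = 1, a_2 = -6, a_3 = 53/6, a_4 = -181/24, a_5 = 89/20


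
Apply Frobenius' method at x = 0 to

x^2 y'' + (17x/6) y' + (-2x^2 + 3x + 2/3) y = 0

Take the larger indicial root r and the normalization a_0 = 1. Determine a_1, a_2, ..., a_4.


Write in Frobenius form y'' + (p(x)/x) y' + (q(x)/x^2) y = 0:
  p(x) = 17/6,  q(x) = -2x^2 + 3x + 2/3.
Indicial equation: r(r-1) + (17/6) r + (2/3) = 0 -> roots r_1 = -1/2, r_2 = -4/3.
Take r = r_1 = -1/2. Let y(x) = x^r sum_{n>=0} a_n x^n with a_0 = 1.
Substitute y = x^r sum a_n x^n and match x^{r+n}. The recurrence is
  D(n) a_n + 3 a_{n-1} - 2 a_{n-2} = 0,  where D(n) = (r+n)(r+n-1) + (17/6)(r+n) + (2/3).
  a_n = [-3 a_{n-1} + 2 a_{n-2}] / D(n).
Since the indicial polynomial factors as (r - r_1)(r - r_2), D(n) = (r_1 + n - r_1)(r_1 + n - r_2) = n(n + 5/6).
Evaluating step by step (a_0 = 1):
  n = 1: D(1) = 1(1 + 5/6) = 11/6; numerator = -3(1) = -3; a_1 = (-3)/(11/6) = -18/11
  n = 2: D(2) = 2(2 + 5/6) = 17/3; numerator = -3(-18/11) + 2(1) = 76/11; a_2 = (76/11)/(17/3) = 228/187
  n = 3: D(3) = 3(3 + 5/6) = 23/2; numerator = -3(228/187) + 2(-18/11) = -1296/187; a_3 = (-1296/187)/(23/2) = -2592/4301
  n = 4: D(4) = 4(4 + 5/6) = 58/3; numerator = -3(-2592/4301) + 2(228/187) = 18264/4301; a_4 = (18264/4301)/(58/3) = 27396/124729

r = -1/2; a_0 = 1; a_1 = -18/11; a_2 = 228/187; a_3 = -2592/4301; a_4 = 27396/124729


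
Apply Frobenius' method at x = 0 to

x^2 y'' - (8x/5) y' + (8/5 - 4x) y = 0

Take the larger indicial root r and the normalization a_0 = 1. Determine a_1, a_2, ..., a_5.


Write in Frobenius form y'' + (p(x)/x) y' + (q(x)/x^2) y = 0:
  p(x) = -8/5,  q(x) = 8/5 - 4x.
Indicial equation: r(r-1) + (-8/5) r + (8/5) = 0 -> roots r_1 = 8/5, r_2 = 1.
Take r = r_1 = 8/5. Let y(x) = x^r sum_{n>=0} a_n x^n with a_0 = 1.
Substitute y = x^r sum a_n x^n and match x^{r+n}. The recurrence is
  D(n) a_n - 4 a_{n-1} = 0,  where D(n) = (r+n)(r+n-1) + (-8/5)(r+n) + (8/5).
  a_n = 4 / D(n) * a_{n-1}.
Since the indicial polynomial factors as (r - r_1)(r - r_2), D(n) = (r_1 + n - r_1)(r_1 + n - r_2) = n(n + 3/5).
Evaluating step by step (a_0 = 1):
  n = 1: D(1) = 1(1 + 3/5) = 8/5; numerator = 4(1) = 4; a_1 = (4)/(8/5) = 5/2
  n = 2: D(2) = 2(2 + 3/5) = 26/5; numerator = 4(5/2) = 10; a_2 = (10)/(26/5) = 25/13
  n = 3: D(3) = 3(3 + 3/5) = 54/5; numerator = 4(25/13) = 100/13; a_3 = (100/13)/(54/5) = 250/351
  n = 4: D(4) = 4(4 + 3/5) = 92/5; numerator = 4(250/351) = 1000/351; a_4 = (1000/351)/(92/5) = 1250/8073
  n = 5: D(5) = 5(5 + 3/5) = 28; numerator = 4(1250/8073) = 5000/8073; a_5 = (5000/8073)/(28) = 1250/56511

r = 8/5; a_0 = 1; a_1 = 5/2; a_2 = 25/13; a_3 = 250/351; a_4 = 1250/8073; a_5 = 1250/56511


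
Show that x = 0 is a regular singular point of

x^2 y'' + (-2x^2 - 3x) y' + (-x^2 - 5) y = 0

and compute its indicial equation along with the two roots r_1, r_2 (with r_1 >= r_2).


Divide by x^2 to reach normal form y'' + P_1(x) y' + P_2(x) y = 0 with P_1(x) = -2 - 3/x and P_2(x) = -1 - 5/x^2.
x = 0 is a singular point because the y'-coefficient -2 - 3/x has a pole at x = 0 and the y-coefficient -1 - 5/x^2 has a pole at x = 0.
It is a regular singular point because x P_1(x) = p(x) = -2x - 3 and x^2 P_2(x) = q(x) = -x^2 - 5 are polynomials, hence analytic at x = 0.
p(0) = -3,  q(0) = -5.
Indicial equation: r(r-1) + p(0) r + q(0) = 0, i.e. r^2 + (p(0) - 1) r + q(0) = 0, i.e. r^2 - 4 r - 5 = 0.
Discriminant: (-4)^2 - 4(-5) = 36, so r = (4 ± 6)/2.
Solving: r_1 = 5, r_2 = -1.

indicial: r^2 - 4 r - 5 = 0; roots r_1 = 5, r_2 = -1


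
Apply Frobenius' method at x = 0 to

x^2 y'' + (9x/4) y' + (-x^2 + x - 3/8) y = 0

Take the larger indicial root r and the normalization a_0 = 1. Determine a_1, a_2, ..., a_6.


Write in Frobenius form y'' + (p(x)/x) y' + (q(x)/x^2) y = 0:
  p(x) = 9/4,  q(x) = -x^2 + x - 3/8.
Indicial equation: r(r-1) + (9/4) r + (-3/8) = 0 -> roots r_1 = 1/4, r_2 = -3/2.
Take r = r_1 = 1/4. Let y(x) = x^r sum_{n>=0} a_n x^n with a_0 = 1.
Substitute y = x^r sum a_n x^n and match x^{r+n}. The recurrence is
  D(n) a_n + 1 a_{n-1} - 1 a_{n-2} = 0,  where D(n) = (r+n)(r+n-1) + (9/4)(r+n) + (-3/8).
  a_n = [-1 a_{n-1} + 1 a_{n-2}] / D(n).
Since the indicial polynomial factors as (r - r_1)(r - r_2), D(n) = (r_1 + n - r_1)(r_1 + n - r_2) = n(n + 7/4).
Evaluating step by step (a_0 = 1):
  n = 1: D(1) = 1(1 + 7/4) = 11/4; numerator = -1(1) = -1; a_1 = (-1)/(11/4) = -4/11
  n = 2: D(2) = 2(2 + 7/4) = 15/2; numerator = -1(-4/11) + 1(1) = 15/11; a_2 = (15/11)/(15/2) = 2/11
  n = 3: D(3) = 3(3 + 7/4) = 57/4; numerator = -1(2/11) + 1(-4/11) = -6/11; a_3 = (-6/11)/(57/4) = -8/209
  n = 4: D(4) = 4(4 + 7/4) = 23; numerator = -1(-8/209) + 1(2/11) = 46/209; a_4 = (46/209)/(23) = 2/209
  n = 5: D(5) = 5(5 + 7/4) = 135/4; numerator = -1(2/209) + 1(-8/209) = -10/209; a_5 = (-10/209)/(135/4) = -8/5643
  n = 6: D(6) = 6(6 + 7/4) = 93/2; numerator = -1(-8/5643) + 1(2/209) = 62/5643; a_6 = (62/5643)/(93/2) = 4/16929

r = 1/4; a_0 = 1; a_1 = -4/11; a_2 = 2/11; a_3 = -8/209; a_4 = 2/209; a_5 = -8/5643; a_6 = 4/16929


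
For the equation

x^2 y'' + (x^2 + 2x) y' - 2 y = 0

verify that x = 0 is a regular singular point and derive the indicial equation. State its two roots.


Divide by x^2 to reach normal form y'' + P_1(x) y' + P_2(x) y = 0 with P_1(x) = 1 + 2/x and P_2(x) = -2/x^2.
x = 0 is a singular point because the y'-coefficient 1 + 2/x has a pole at x = 0 and the y-coefficient -2/x^2 has a pole at x = 0.
It is a regular singular point because x P_1(x) = p(x) = x + 2 and x^2 P_2(x) = q(x) = -2 are polynomials, hence analytic at x = 0.
p(0) = 2,  q(0) = -2.
Indicial equation: r(r-1) + p(0) r + q(0) = 0, i.e. r^2 + (p(0) - 1) r + q(0) = 0, i.e. r^2 + 1 r - 2 = 0.
Discriminant: (1)^2 - 4(-2) = 9, so r = (-1 ± 3)/2.
Solving: r_1 = 1, r_2 = -2.

indicial: r^2 + 1 r - 2 = 0; roots r_1 = 1, r_2 = -2


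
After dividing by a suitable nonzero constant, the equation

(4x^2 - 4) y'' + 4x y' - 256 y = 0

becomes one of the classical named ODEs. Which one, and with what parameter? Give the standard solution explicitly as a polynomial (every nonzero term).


All three coefficients share the factor -4; dividing through by -4 gives  (1 - x^2) y'' - x y' + 64 y = 0.
This matches the Chebyshev equation (1 - x^2) y'' - x y' + n^2 y = 0 (note the -x y' term, not -2x y') with n^2 = 64, so n = 8; the polynomial solution is T_8(x).
With y = sum_k a_k x^k, matching x^k gives (k+2)(k+1) a_{k+2} = (k^2 - n^2) a_k = (k - 8)(k + 8) a_k. The right side vanishes at k = 8, so the series with the parity of 8 terminates at degree 8.
Standard normalization: leading coefficient of T_n is 2^(n-1), so a_8 = 2^7 = 128. Work downward with a_k = (k+1)(k+2) a_{k+2} / ((k - 8)(k + 8)):
  a_6 = (7)(8)(128) / ((6 - 8)(6 + 8)) = 7168/(-28) = -256
  a_4 = (5)(6)(-256) / ((4 - 8)(4 + 8)) = -7680/(-48) = 160
  a_2 = (3)(4)(160) / ((2 - 8)(2 + 8)) = 1920/(-60) = -32
  a_0 = (1)(2)(-32) / ((0 - 8)(0 + 8)) = -64/(-64) = 1
Hence T_8(x) = 128 x^8 - 256 x^6 + 160 x^4 - 32 x^2 + 1.

T_8(x); series = 128 x^8 - 256 x^6 + 160 x^4 - 32 x^2 + 1


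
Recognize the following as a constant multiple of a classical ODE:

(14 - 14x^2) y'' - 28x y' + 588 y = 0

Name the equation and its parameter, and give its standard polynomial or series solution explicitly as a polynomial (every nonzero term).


All three coefficients share the factor 14; dividing through by 14 gives  (1 - x^2) y'' - 2x y' + 42 y = 0.
This matches the Legendre equation (1 - x^2) y'' - 2x y' + n(n+1) y = 0 (note the -2x y' term) with n(n+1) = 42, so n = 6; the polynomial solution is P_6(x).
With y = sum_k a_k x^k, matching x^k gives (k+2)(k+1) a_{k+2} = [k(k+1) - n(n+1)] a_k = (k - 6)(k + 7) a_k. The right side vanishes at k = 6, so the series with the parity of 6 terminates at degree 6.
Standard normalization (P_n(1) = 1): leading coefficient (2n)!/(2^n (n!)^2) = 479001600/(64*518400) = 231/16, so a_6 = 231/16. Work downward with a_k = (k+1)(k+2) a_{k+2} / ((k - 6)(k + 7)):
  a_4 = (5)(6)(231/16) / ((4 - 6)(4 + 7)) = (3465/8)/(-22) = -315/16
  a_2 = (3)(4)(-315/16) / ((2 - 6)(2 + 7)) = (-945/4)/(-36) = 105/16
  a_0 = (1)(2)(105/16) / ((0 - 6)(0 + 7)) = (105/8)/(-42) = -5/16
Hence P_6(x) = 231 x^6/16 - 315 x^4/16 + 105 x^2/16 - 5/16.

P_6(x); series = 231 x^6/16 - 315 x^4/16 + 105 x^2/16 - 5/16


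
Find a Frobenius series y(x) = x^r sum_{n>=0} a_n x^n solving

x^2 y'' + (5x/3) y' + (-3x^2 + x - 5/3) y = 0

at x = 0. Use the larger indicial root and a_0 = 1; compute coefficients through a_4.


Write in Frobenius form y'' + (p(x)/x) y' + (q(x)/x^2) y = 0:
  p(x) = 5/3,  q(x) = -3x^2 + x - 5/3.
Indicial equation: r(r-1) + (5/3) r + (-5/3) = 0 -> roots r_1 = 1, r_2 = -5/3.
Take r = r_1 = 1. Let y(x) = x^r sum_{n>=0} a_n x^n with a_0 = 1.
Substitute y = x^r sum a_n x^n and match x^{r+n}. The recurrence is
  D(n) a_n + 1 a_{n-1} - 3 a_{n-2} = 0,  where D(n) = (r+n)(r+n-1) + (5/3)(r+n) + (-5/3).
  a_n = [-1 a_{n-1} + 3 a_{n-2}] / D(n).
Since the indicial polynomial factors as (r - r_1)(r - r_2), D(n) = (r_1 + n - r_1)(r_1 + n - r_2) = n(n + 8/3).
Evaluating step by step (a_0 = 1):
  n = 1: D(1) = 1(1 + 8/3) = 11/3; numerator = -1(1) = -1; a_1 = (-1)/(11/3) = -3/11
  n = 2: D(2) = 2(2 + 8/3) = 28/3; numerator = -1(-3/11) + 3(1) = 36/11; a_2 = (36/11)/(28/3) = 27/77
  n = 3: D(3) = 3(3 + 8/3) = 17; numerator = -1(27/77) + 3(-3/11) = -90/77; a_3 = (-90/77)/(17) = -90/1309
  n = 4: D(4) = 4(4 + 8/3) = 80/3; numerator = -1(-90/1309) + 3(27/77) = 1467/1309; a_4 = (1467/1309)/(80/3) = 4401/104720

r = 1; a_0 = 1; a_1 = -3/11; a_2 = 27/77; a_3 = -90/1309; a_4 = 4401/104720


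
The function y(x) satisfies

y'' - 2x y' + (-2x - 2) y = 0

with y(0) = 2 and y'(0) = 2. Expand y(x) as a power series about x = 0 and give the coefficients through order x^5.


Ansatz: y(x) = sum_{n>=0} a_n x^n, so y'(x) = sum_{n>=1} n a_n x^(n-1) and y''(x) = sum_{n>=2} n(n-1) a_n x^(n-2).
Substitute into P(x) y'' + Q(x) y' + R(x) y = 0 with P(x) = 1, Q(x) = -2x, R(x) = -2x - 2, and match powers of x.
Initial conditions: a_0 = 2, a_1 = 2.
Setting the coefficient of each power of x to zero and solving order by order (substituting the coefficients already found):
  x^0: 2 a_2 - 2 a_0 = 0  ->  2 a_2 = 2 a_0 = 4  ->  a_2 = 2
  x^1: 6 a_3 - 4 a_1 - 2 a_0 = 0  ->  6 a_3 = 4 a_1 + 2 a_0 = 12  ->  a_3 = 2
  x^2: 12 a_4 - 6 a_2 - 2 a_1 = 0  ->  12 a_4 = 6 a_2 + 2 a_1 = 16  ->  a_4 = 4/3
  x^3: 20 a_5 - 8 a_3 - 2 a_2 = 0  ->  20 a_5 = 8 a_3 + 2 a_2 = 20  ->  a_5 = 1
Truncated series: y(x) = 2 + 2 x + 2 x^2 + 2 x^3 + (4/3) x^4 + x^5 + O(x^6).

a_0 = 2; a_1 = 2; a_2 = 2; a_3 = 2; a_4 = 4/3; a_5 = 1


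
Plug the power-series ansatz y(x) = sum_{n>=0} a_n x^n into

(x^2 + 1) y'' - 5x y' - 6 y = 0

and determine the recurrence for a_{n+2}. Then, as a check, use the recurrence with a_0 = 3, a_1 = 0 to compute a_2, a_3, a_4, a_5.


Substitute y = sum_n a_n x^n.
(1 + 1 x^2) y'' contributes (n+2)(n+1) a_{n+2} + n(n-1) a_n at x^n.
-5 x y'(x) contributes -5 n a_n at x^n.
-6 y(x) contributes -6 a_n at x^n.
Matching x^n: (n+2)(n+1) a_{n+2} + (n(n-1) - 5 n - 6) a_n = 0.
Thus a_{n+2} = (-n(n-1) + 5 n + 6) / ((n+1)(n+2)) * a_n.

Check with a_0 = 3, a_1 = 0 (apply the recurrence for n = 0, 1, 2, 3): a_0 = 3, a_1 = 0, a_2 = 9, a_3 = 0, a_4 = 21/2, a_5 = 0.

a_(n+2) = (-n(n-1) + 5 n + 6) / ((n+1)(n+2)) * a_n; check: a_0 = 3, a_1 = 0, a_2 = 9, a_3 = 0, a_4 = 21/2, a_5 = 0


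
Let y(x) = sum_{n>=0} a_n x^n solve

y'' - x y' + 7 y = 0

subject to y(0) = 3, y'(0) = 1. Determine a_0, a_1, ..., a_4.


Ansatz: y(x) = sum_{n>=0} a_n x^n, so y'(x) = sum_{n>=1} n a_n x^(n-1) and y''(x) = sum_{n>=2} n(n-1) a_n x^(n-2).
Substitute into P(x) y'' + Q(x) y' + R(x) y = 0 with P(x) = 1, Q(x) = -x, R(x) = 7, and match powers of x.
Initial conditions: a_0 = 3, a_1 = 1.
Setting the coefficient of each power of x to zero and solving order by order (substituting the coefficients already found):
  x^0: 2 a_2 + 7 a_0 = 0  ->  2 a_2 = -7 a_0 = -21  ->  a_2 = -21/2
  x^1: 6 a_3 + 6 a_1 = 0  ->  6 a_3 = -6 a_1 = -6  ->  a_3 = -1
  x^2: 12 a_4 + 5 a_2 = 0  ->  12 a_4 = -5 a_2 = 105/2  ->  a_4 = 35/8
Truncated series: y(x) = 3 + x - (21/2) x^2 - x^3 + (35/8) x^4 + O(x^5).

a_0 = 3; a_1 = 1; a_2 = -21/2; a_3 = -1; a_4 = 35/8


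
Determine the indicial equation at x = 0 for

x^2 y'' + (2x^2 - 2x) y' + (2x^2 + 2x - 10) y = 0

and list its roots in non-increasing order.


Divide by x^2 to reach normal form y'' + P_1(x) y' + P_2(x) y = 0 with P_1(x) = 2 - 2/x and P_2(x) = 2 + 2/x - 10/x^2.
x = 0 is a singular point because the y'-coefficient 2 - 2/x has a pole at x = 0 and the y-coefficient 2 + 2/x - 10/x^2 has a pole at x = 0.
It is a regular singular point because x P_1(x) = p(x) = 2x - 2 and x^2 P_2(x) = q(x) = 2x^2 + 2x - 10 are polynomials, hence analytic at x = 0.
p(0) = -2,  q(0) = -10.
Indicial equation: r(r-1) + p(0) r + q(0) = 0, i.e. r^2 + (p(0) - 1) r + q(0) = 0, i.e. r^2 - 3 r - 10 = 0.
Discriminant: (-3)^2 - 4(-10) = 49, so r = (3 ± 7)/2.
Solving: r_1 = 5, r_2 = -2.

indicial: r^2 - 3 r - 10 = 0; roots r_1 = 5, r_2 = -2


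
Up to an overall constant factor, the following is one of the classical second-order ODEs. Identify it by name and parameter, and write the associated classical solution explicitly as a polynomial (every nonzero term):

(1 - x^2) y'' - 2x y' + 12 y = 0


The equation is already in a standard form:  (1 - x^2) y'' - 2x y' + 12 y = 0.
This matches the Legendre equation (1 - x^2) y'' - 2x y' + n(n+1) y = 0 (note the -2x y' term) with n(n+1) = 12, so n = 3; the polynomial solution is P_3(x).
With y = sum_k a_k x^k, matching x^k gives (k+2)(k+1) a_{k+2} = [k(k+1) - n(n+1)] a_k = (k - 3)(k + 4) a_k. The right side vanishes at k = 3, so the series with the parity of 3 terminates at degree 3.
Standard normalization (P_n(1) = 1): leading coefficient (2n)!/(2^n (n!)^2) = 720/(8*36) = 5/2, so a_3 = 5/2. Work downward with a_k = (k+1)(k+2) a_{k+2} / ((k - 3)(k + 4)):
  a_1 = (2)(3)(5/2) / ((1 - 3)(1 + 4)) = 15/(-10) = -3/2
Hence P_3(x) = 5 x^3/2 - 3 x/2.

P_3(x); series = 5 x^3/2 - 3 x/2


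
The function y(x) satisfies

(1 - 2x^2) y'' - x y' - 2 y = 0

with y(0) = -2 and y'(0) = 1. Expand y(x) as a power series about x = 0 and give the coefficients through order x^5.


Ansatz: y(x) = sum_{n>=0} a_n x^n, so y'(x) = sum_{n>=1} n a_n x^(n-1) and y''(x) = sum_{n>=2} n(n-1) a_n x^(n-2).
Substitute into P(x) y'' + Q(x) y' + R(x) y = 0 with P(x) = 1 - 2x^2, Q(x) = -x, R(x) = -2, and match powers of x.
Initial conditions: a_0 = -2, a_1 = 1.
Setting the coefficient of each power of x to zero and solving order by order (substituting the coefficients already found):
  x^0: 2 a_2 - 2 a_0 = 0  ->  2 a_2 = 2 a_0 = -4  ->  a_2 = -2
  x^1: 6 a_3 - 3 a_1 = 0  ->  6 a_3 = 3 a_1 = 3  ->  a_3 = 1/2
  x^2: 12 a_4 - 8 a_2 = 0  ->  12 a_4 = 8 a_2 = -16  ->  a_4 = -4/3
  x^3: 20 a_5 - 17 a_3 = 0  ->  20 a_5 = 17 a_3 = 17/2  ->  a_5 = 17/40
Truncated series: y(x) = -2 + x - 2 x^2 + (1/2) x^3 - (4/3) x^4 + (17/40) x^5 + O(x^6).

a_0 = -2; a_1 = 1; a_2 = -2; a_3 = 1/2; a_4 = -4/3; a_5 = 17/40


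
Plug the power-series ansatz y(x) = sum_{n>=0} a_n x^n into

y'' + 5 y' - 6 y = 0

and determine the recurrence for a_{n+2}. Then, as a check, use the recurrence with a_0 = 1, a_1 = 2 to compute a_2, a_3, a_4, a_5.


Substitute y = sum_n a_n x^n.
y''(x) has coefficient (n+2)(n+1) a_{n+2} at x^n;
5 y'(x) has coefficient 5 (n+1) a_{n+1} at x^n;
-6 y(x) has coefficient -6 a_n at x^n.
Matching x^n: (n+2)(n+1) a_{n+2} + 5 (n+1) a_{n+1} - 6 a_n = 0.
Thus a_{n+2} = [-5 (n+1) a_{n+1} + 6 a_n] / ((n+1)(n+2)).

Check with a_0 = 1, a_1 = 2 (apply the recurrence for n = 0, 1, 2, 3): a_0 = 1, a_1 = 2, a_2 = -2, a_3 = 16/3, a_4 = -23/3, a_5 = 139/15.

a_(n+2) = [-5 (n+1) a_(n+1) + 6 a_n] / ((n+1)(n+2)); check: a_0 = 1, a_1 = 2, a_2 = -2, a_3 = 16/3, a_4 = -23/3, a_5 = 139/15


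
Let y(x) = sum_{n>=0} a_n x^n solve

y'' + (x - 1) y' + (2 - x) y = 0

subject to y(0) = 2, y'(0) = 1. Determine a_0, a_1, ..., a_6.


Ansatz: y(x) = sum_{n>=0} a_n x^n, so y'(x) = sum_{n>=1} n a_n x^(n-1) and y''(x) = sum_{n>=2} n(n-1) a_n x^(n-2).
Substitute into P(x) y'' + Q(x) y' + R(x) y = 0 with P(x) = 1, Q(x) = x - 1, R(x) = 2 - x, and match powers of x.
Initial conditions: a_0 = 2, a_1 = 1.
Setting the coefficient of each power of x to zero and solving order by order (substituting the coefficients already found):
  x^0: 2 a_2 - a_1 + 2 a_0 = 0  ->  2 a_2 = a_1 - 2 a_0 = -3  ->  a_2 = -3/2
  x^1: 6 a_3 - 2 a_2 + 3 a_1 - a_0 = 0  ->  6 a_3 = 2 a_2 - 3 a_1 + a_0 = -4  ->  a_3 = -2/3
  x^2: 12 a_4 - 3 a_3 + 4 a_2 - a_1 = 0  ->  12 a_4 = 3 a_3 - 4 a_2 + a_1 = 5  ->  a_4 = 5/12
  x^3: 20 a_5 - 4 a_4 + 5 a_3 - a_2 = 0  ->  20 a_5 = 4 a_4 - 5 a_3 + a_2 = 7/2  ->  a_5 = 7/40
  x^4: 30 a_6 - 5 a_5 + 6 a_4 - a_3 = 0  ->  30 a_6 = 5 a_5 - 6 a_4 + a_3 = -55/24  ->  a_6 = -11/144
Truncated series: y(x) = 2 + x - (3/2) x^2 - (2/3) x^3 + (5/12) x^4 + (7/40) x^5 - (11/144) x^6 + O(x^7).

a_0 = 2; a_1 = 1; a_2 = -3/2; a_3 = -2/3; a_4 = 5/12; a_5 = 7/40; a_6 = -11/144


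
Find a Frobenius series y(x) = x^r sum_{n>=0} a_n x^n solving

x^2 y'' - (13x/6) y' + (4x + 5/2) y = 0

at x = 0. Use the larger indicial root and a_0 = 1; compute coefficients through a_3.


Write in Frobenius form y'' + (p(x)/x) y' + (q(x)/x^2) y = 0:
  p(x) = -13/6,  q(x) = 4x + 5/2.
Indicial equation: r(r-1) + (-13/6) r + (5/2) = 0 -> roots r_1 = 5/3, r_2 = 3/2.
Take r = r_1 = 5/3. Let y(x) = x^r sum_{n>=0} a_n x^n with a_0 = 1.
Substitute y = x^r sum a_n x^n and match x^{r+n}. The recurrence is
  D(n) a_n + 4 a_{n-1} = 0,  where D(n) = (r+n)(r+n-1) + (-13/6)(r+n) + (5/2).
  a_n = -4 / D(n) * a_{n-1}.
Since the indicial polynomial factors as (r - r_1)(r - r_2), D(n) = (r_1 + n - r_1)(r_1 + n - r_2) = n(n + 1/6).
Evaluating step by step (a_0 = 1):
  n = 1: D(1) = 1(1 + 1/6) = 7/6; numerator = -4(1) = -4; a_1 = (-4)/(7/6) = -24/7
  n = 2: D(2) = 2(2 + 1/6) = 13/3; numerator = -4(-24/7) = 96/7; a_2 = (96/7)/(13/3) = 288/91
  n = 3: D(3) = 3(3 + 1/6) = 19/2; numerator = -4(288/91) = -1152/91; a_3 = (-1152/91)/(19/2) = -2304/1729

r = 5/3; a_0 = 1; a_1 = -24/7; a_2 = 288/91; a_3 = -2304/1729


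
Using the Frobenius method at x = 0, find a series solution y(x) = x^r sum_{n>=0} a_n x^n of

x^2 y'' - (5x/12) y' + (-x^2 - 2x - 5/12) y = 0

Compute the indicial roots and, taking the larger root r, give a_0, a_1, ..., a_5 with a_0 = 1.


Write in Frobenius form y'' + (p(x)/x) y' + (q(x)/x^2) y = 0:
  p(x) = -5/12,  q(x) = -x^2 - 2x - 5/12.
Indicial equation: r(r-1) + (-5/12) r + (-5/12) = 0 -> roots r_1 = 5/3, r_2 = -1/4.
Take r = r_1 = 5/3. Let y(x) = x^r sum_{n>=0} a_n x^n with a_0 = 1.
Substitute y = x^r sum a_n x^n and match x^{r+n}. The recurrence is
  D(n) a_n - 2 a_{n-1} - 1 a_{n-2} = 0,  where D(n) = (r+n)(r+n-1) + (-5/12)(r+n) + (-5/12).
  a_n = [2 a_{n-1} + 1 a_{n-2}] / D(n).
Since the indicial polynomial factors as (r - r_1)(r - r_2), D(n) = (r_1 + n - r_1)(r_1 + n - r_2) = n(n + 23/12).
Evaluating step by step (a_0 = 1):
  n = 1: D(1) = 1(1 + 23/12) = 35/12; numerator = 2(1) = 2; a_1 = (2)/(35/12) = 24/35
  n = 2: D(2) = 2(2 + 23/12) = 47/6; numerator = 2(24/35) + 1(1) = 83/35; a_2 = (83/35)/(47/6) = 498/1645
  n = 3: D(3) = 3(3 + 23/12) = 59/4; numerator = 2(498/1645) + 1(24/35) = 2124/1645; a_3 = (2124/1645)/(59/4) = 144/1645
  n = 4: D(4) = 4(4 + 23/12) = 71/3; numerator = 2(144/1645) + 1(498/1645) = 786/1645; a_4 = (786/1645)/(71/3) = 2358/116795
  n = 5: D(5) = 5(5 + 23/12) = 415/12; numerator = 2(2358/116795) + 1(144/1645) = 2988/23359; a_5 = (2988/23359)/(415/12) = 432/116795

r = 5/3; a_0 = 1; a_1 = 24/35; a_2 = 498/1645; a_3 = 144/1645; a_4 = 2358/116795; a_5 = 432/116795


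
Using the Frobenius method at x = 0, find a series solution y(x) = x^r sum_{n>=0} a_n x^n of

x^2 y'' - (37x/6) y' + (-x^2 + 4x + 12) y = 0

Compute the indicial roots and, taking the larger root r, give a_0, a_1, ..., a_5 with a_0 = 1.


Write in Frobenius form y'' + (p(x)/x) y' + (q(x)/x^2) y = 0:
  p(x) = -37/6,  q(x) = -x^2 + 4x + 12.
Indicial equation: r(r-1) + (-37/6) r + (12) = 0 -> roots r_1 = 9/2, r_2 = 8/3.
Take r = r_1 = 9/2. Let y(x) = x^r sum_{n>=0} a_n x^n with a_0 = 1.
Substitute y = x^r sum a_n x^n and match x^{r+n}. The recurrence is
  D(n) a_n + 4 a_{n-1} - 1 a_{n-2} = 0,  where D(n) = (r+n)(r+n-1) + (-37/6)(r+n) + (12).
  a_n = [-4 a_{n-1} + 1 a_{n-2}] / D(n).
Since the indicial polynomial factors as (r - r_1)(r - r_2), D(n) = (r_1 + n - r_1)(r_1 + n - r_2) = n(n + 11/6).
Evaluating step by step (a_0 = 1):
  n = 1: D(1) = 1(1 + 11/6) = 17/6; numerator = -4(1) = -4; a_1 = (-4)/(17/6) = -24/17
  n = 2: D(2) = 2(2 + 11/6) = 23/3; numerator = -4(-24/17) + 1(1) = 113/17; a_2 = (113/17)/(23/3) = 339/391
  n = 3: D(3) = 3(3 + 11/6) = 29/2; numerator = -4(339/391) + 1(-24/17) = -1908/391; a_3 = (-1908/391)/(29/2) = -3816/11339
  n = 4: D(4) = 4(4 + 11/6) = 70/3; numerator = -4(-3816/11339) + 1(339/391) = 25095/11339; a_4 = (25095/11339)/(70/3) = 2151/22678
  n = 5: D(5) = 5(5 + 11/6) = 205/6; numerator = -4(2151/22678) + 1(-3816/11339) = -8118/11339; a_5 = (-8118/11339)/(205/6) = -1188/56695

r = 9/2; a_0 = 1; a_1 = -24/17; a_2 = 339/391; a_3 = -3816/11339; a_4 = 2151/22678; a_5 = -1188/56695


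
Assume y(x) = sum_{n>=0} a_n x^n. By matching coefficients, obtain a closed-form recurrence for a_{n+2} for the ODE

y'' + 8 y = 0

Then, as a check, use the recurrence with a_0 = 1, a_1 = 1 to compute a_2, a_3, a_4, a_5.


Substitute y = sum_n a_n x^n into y'' + (const) y = 0.
y''(x) = sum_{n>=0} (n+2)(n+1) a_{n+2} x^n.
The ODE becomes sum_n [(n+2)(n+1) a_{n+2} + 8 a_n] x^n = 0.
Setting each coefficient to zero gives the recurrence:
  (n+2)(n+1) a_{n+2} + 8 a_n = 0,
  a_{n+2} = -8 / ((n+1)(n+2)) a_n.

Check with a_0 = 1, a_1 = 1 (apply the recurrence for n = 0, 1, 2, 3): a_0 = 1, a_1 = 1, a_2 = -4, a_3 = -4/3, a_4 = 8/3, a_5 = 8/15.

a_{n+2} = -8/((n+1)(n+2)) * a_n; check: a_0 = 1, a_1 = 1, a_2 = -4, a_3 = -4/3, a_4 = 8/3, a_5 = 8/15


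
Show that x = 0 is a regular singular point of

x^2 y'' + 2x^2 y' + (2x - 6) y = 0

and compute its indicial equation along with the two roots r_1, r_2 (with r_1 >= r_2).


Divide by x^2 to reach normal form y'' + P_1(x) y' + P_2(x) y = 0 with P_1(x) = 2 and P_2(x) = 2/x - 6/x^2.
x = 0 is a singular point because the y-coefficient 2/x - 6/x^2 has a pole at x = 0.
It is a regular singular point because x P_1(x) = p(x) = 2x and x^2 P_2(x) = q(x) = 2x - 6 are polynomials, hence analytic at x = 0.
p(0) = 0,  q(0) = -6.
Indicial equation: r(r-1) + p(0) r + q(0) = 0, i.e. r^2 + (p(0) - 1) r + q(0) = 0, i.e. r^2 - 1 r - 6 = 0.
Discriminant: (-1)^2 - 4(-6) = 25, so r = (1 ± 5)/2.
Solving: r_1 = 3, r_2 = -2.

indicial: r^2 - 1 r - 6 = 0; roots r_1 = 3, r_2 = -2


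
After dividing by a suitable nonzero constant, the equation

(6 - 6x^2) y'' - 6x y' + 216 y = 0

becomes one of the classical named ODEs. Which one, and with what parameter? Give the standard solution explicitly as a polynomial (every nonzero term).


All three coefficients share the factor 6; dividing through by 6 gives  (1 - x^2) y'' - x y' + 36 y = 0.
This matches the Chebyshev equation (1 - x^2) y'' - x y' + n^2 y = 0 (note the -x y' term, not -2x y') with n^2 = 36, so n = 6; the polynomial solution is T_6(x).
With y = sum_k a_k x^k, matching x^k gives (k+2)(k+1) a_{k+2} = (k^2 - n^2) a_k = (k - 6)(k + 6) a_k. The right side vanishes at k = 6, so the series with the parity of 6 terminates at degree 6.
Standard normalization: leading coefficient of T_n is 2^(n-1), so a_6 = 2^5 = 32. Work downward with a_k = (k+1)(k+2) a_{k+2} / ((k - 6)(k + 6)):
  a_4 = (5)(6)(32) / ((4 - 6)(4 + 6)) = 960/(-20) = -48
  a_2 = (3)(4)(-48) / ((2 - 6)(2 + 6)) = -576/(-32) = 18
  a_0 = (1)(2)(18) / ((0 - 6)(0 + 6)) = 36/(-36) = -1
Hence T_6(x) = 32 x^6 - 48 x^4 + 18 x^2 - 1.

T_6(x); series = 32 x^6 - 48 x^4 + 18 x^2 - 1


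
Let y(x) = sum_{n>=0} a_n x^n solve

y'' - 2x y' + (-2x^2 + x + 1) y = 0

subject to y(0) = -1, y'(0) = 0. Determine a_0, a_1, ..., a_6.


Ansatz: y(x) = sum_{n>=0} a_n x^n, so y'(x) = sum_{n>=1} n a_n x^(n-1) and y''(x) = sum_{n>=2} n(n-1) a_n x^(n-2).
Substitute into P(x) y'' + Q(x) y' + R(x) y = 0 with P(x) = 1, Q(x) = -2x, R(x) = -2x^2 + x + 1, and match powers of x.
Initial conditions: a_0 = -1, a_1 = 0.
Setting the coefficient of each power of x to zero and solving order by order (substituting the coefficients already found):
  x^0: 2 a_2 + a_0 = 0  ->  2 a_2 = -a_0 = 1  ->  a_2 = 1/2
  x^1: 6 a_3 - a_1 + a_0 = 0  ->  6 a_3 = a_1 - a_0 = 1  ->  a_3 = 1/6
  x^2: 12 a_4 - 3 a_2 + a_1 - 2 a_0 = 0  ->  12 a_4 = 3 a_2 - a_1 + 2 a_0 = -1/2  ->  a_4 = -1/24
  x^3: 20 a_5 - 5 a_3 + a_2 - 2 a_1 = 0  ->  20 a_5 = 5 a_3 - a_2 + 2 a_1 = 1/3  ->  a_5 = 1/60
  x^4: 30 a_6 - 7 a_4 + a_3 - 2 a_2 = 0  ->  30 a_6 = 7 a_4 - a_3 + 2 a_2 = 13/24  ->  a_6 = 13/720
Truncated series: y(x) = -1 + (1/2) x^2 + (1/6) x^3 - (1/24) x^4 + (1/60) x^5 + (13/720) x^6 + O(x^7).

a_0 = -1; a_1 = 0; a_2 = 1/2; a_3 = 1/6; a_4 = -1/24; a_5 = 1/60; a_6 = 13/720
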